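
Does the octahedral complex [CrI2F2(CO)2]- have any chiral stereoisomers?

An octahedron has six vertices in three trans pairs; every non-trans pair is cis.
The distinct arrangements are (5 in all): I trans, F trans, CO trans; I cis, F cis, CO trans; I trans, F cis, CO cis; I cis, F cis, CO cis (chiral); I cis, F trans, CO cis.
One of these lacks any improper symmetry element and so occurs as an enantiomeric pair, giving 5 + 1 = 6 stereoisomers in total.

yes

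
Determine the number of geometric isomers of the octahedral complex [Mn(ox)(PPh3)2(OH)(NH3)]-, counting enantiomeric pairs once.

The six octahedral sites form three mutually perpendicular trans pairs.
Each ox is bidentate and must span two cis positions.
Working through the distinct placements yields 4 geometric isomers: PPh3 cis (3 arrangements, 2 chiral); PPh3 trans.

4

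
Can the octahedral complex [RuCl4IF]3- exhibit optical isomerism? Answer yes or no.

no

The six octahedral sites form three mutually perpendicular trans pairs.
The distinct arrangements are (2 in all): I and F mutually trans; I and F mutually cis.
Each arrangement has an internal mirror plane or centre of symmetry, so none is chiral.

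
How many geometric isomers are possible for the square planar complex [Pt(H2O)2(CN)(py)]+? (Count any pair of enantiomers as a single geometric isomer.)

A square has two trans pairs of vertices; adjacent vertices are cis.
Systematic placement gives 2 geometric isomers: H2O cis; H2O trans.

2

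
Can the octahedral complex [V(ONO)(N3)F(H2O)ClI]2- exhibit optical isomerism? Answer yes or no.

Exhaustive case analysis gives 15 geometric isomers.
Of these, 15 lack any improper symmetry element and so occur as enantiomeric pairs, giving 15 + 15 = 30 stereoisomers in total.

yes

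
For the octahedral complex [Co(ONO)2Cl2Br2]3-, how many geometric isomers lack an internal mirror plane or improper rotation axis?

The six octahedral sites form three mutually perpendicular trans pairs.
There are 5 geometric isomers: ONO trans, Cl trans, Br trans; ONO cis, Cl cis, Br trans; ONO trans, Cl cis, Br cis; ONO cis, Cl cis, Br cis (chiral); ONO cis, Cl trans, Br cis.
One of these lacks any improper symmetry element and so occurs as an enantiomeric pair, giving 5 + 1 = 6 stereoisomers in total.

1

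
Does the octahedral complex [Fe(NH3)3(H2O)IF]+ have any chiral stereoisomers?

An octahedron has six vertices in three trans pairs; every non-trans pair is cis.
The distinct arrangements are (4 in all): NH3 mer (3 arrangements); NH3 fac (chiral).
One of these lacks any improper symmetry element and so occurs as an enantiomeric pair, giving 4 + 1 = 5 stereoisomers in total.

yes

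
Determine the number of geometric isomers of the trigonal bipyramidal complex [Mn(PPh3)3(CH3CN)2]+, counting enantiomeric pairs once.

In a trigonal bipyramid the two axial positions differ from the three equatorial ones.
Working through the distinct placements yields 3 geometric isomers: CH3CN both axial; CH3CN one axial, one equatorial; CH3CN both equatorial.

3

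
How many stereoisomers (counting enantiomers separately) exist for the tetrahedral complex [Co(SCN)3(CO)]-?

1

Only one geometric arrangement is possible.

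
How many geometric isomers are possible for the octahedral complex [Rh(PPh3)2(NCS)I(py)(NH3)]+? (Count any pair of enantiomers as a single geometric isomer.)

The six octahedral sites form three mutually perpendicular trans pairs.
Placing the ligands in turn and identifying arrangements related by rotation or reflection leaves 9 distinct geometric isomers.

9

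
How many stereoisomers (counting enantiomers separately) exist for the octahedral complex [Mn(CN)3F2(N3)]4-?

3

In an octahedral complex each vertex has one trans partner and four cis neighbours.
Working through the distinct placements yields 3 geometric isomers: CN mer, F cis; CN mer, F trans; CN fac, F cis.
Each arrangement has an internal mirror plane or centre of symmetry, so none is chiral.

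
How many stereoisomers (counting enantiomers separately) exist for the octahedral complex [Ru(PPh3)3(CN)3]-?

2

Systematic placement gives 2 geometric isomers: PPh3 mer; PPh3 fac.
Each arrangement has an internal mirror plane or centre of symmetry, so none is chiral.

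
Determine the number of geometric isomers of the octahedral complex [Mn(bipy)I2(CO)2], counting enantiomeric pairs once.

3

An octahedron has six vertices in three trans pairs; every non-trans pair is cis.
Each bipy is bidentate and must span two cis positions.
Working through the distinct placements yields 3 geometric isomers: I cis, CO trans; I cis, CO cis (chiral); I trans, CO cis.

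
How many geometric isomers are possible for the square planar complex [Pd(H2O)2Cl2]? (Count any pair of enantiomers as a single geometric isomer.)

2

The distinct arrangements are (2 in all): H2O cis; H2O trans.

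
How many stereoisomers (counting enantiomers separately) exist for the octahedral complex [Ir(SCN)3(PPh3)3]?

In an octahedral complex each vertex has one trans partner and four cis neighbours.
The distinct arrangements are (2 in all): SCN mer; SCN fac.
Each arrangement has an internal mirror plane or centre of symmetry, so none is chiral.

2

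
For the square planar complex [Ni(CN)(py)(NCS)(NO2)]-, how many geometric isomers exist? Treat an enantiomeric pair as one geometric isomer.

3

A square has two trans pairs of vertices; adjacent vertices are cis.
Systematic placement gives 3 geometric isomers: (CN/NO2 trans, NCS/py trans); (CN/py trans, NCS/NO2 trans); (CN/NCS trans, NO2/py trans).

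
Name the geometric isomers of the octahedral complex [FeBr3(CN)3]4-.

fac and mer

Systematic placement gives 2 geometric isomers: Br mer; Br fac.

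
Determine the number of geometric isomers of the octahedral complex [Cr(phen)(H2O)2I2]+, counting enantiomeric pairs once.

Each phen is bidentate and must span two cis positions.
The distinct arrangements are (3 in all): H2O trans, I cis; H2O cis, I cis (chiral); H2O cis, I trans.

3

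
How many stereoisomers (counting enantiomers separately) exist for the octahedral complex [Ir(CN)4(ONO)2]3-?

An octahedron has six vertices in three trans pairs; every non-trans pair is cis.
There are 2 geometric isomers: ONO trans; ONO cis.
Each arrangement has an internal mirror plane or centre of symmetry, so none is chiral.

2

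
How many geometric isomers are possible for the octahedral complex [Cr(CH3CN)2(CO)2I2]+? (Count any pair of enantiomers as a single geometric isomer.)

5

In an octahedral complex each vertex has one trans partner and four cis neighbours.
Systematic placement gives 5 geometric isomers: CH3CN trans, CO trans, I trans; CH3CN trans, CO cis, I cis; CH3CN cis, CO cis, I trans; CH3CN cis, CO cis, I cis (chiral); CH3CN cis, CO trans, I cis.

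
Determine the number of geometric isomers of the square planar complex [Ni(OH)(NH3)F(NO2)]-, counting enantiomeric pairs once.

A square has two trans pairs of vertices; adjacent vertices are cis.
The distinct arrangements are (3 in all): (F/NO2 trans, NH3/OH trans); (F/OH trans, NH3/NO2 trans); (F/NH3 trans, NO2/OH trans).

3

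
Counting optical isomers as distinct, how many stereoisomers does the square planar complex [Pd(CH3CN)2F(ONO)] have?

The distinct arrangements are (2 in all): CH3CN cis; CH3CN trans.
Each arrangement has an internal mirror plane or centre of symmetry, so none is chiral.

2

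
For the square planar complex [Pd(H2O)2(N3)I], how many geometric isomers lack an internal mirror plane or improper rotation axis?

0

In a square planar complex each vertex has one trans partner and two cis neighbours.
The distinct arrangements are (2 in all): H2O cis; H2O trans.
Each arrangement has an internal mirror plane or centre of symmetry, so none is chiral.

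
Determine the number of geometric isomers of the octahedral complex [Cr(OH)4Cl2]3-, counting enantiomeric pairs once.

2

The six octahedral sites form three mutually perpendicular trans pairs.
Systematic placement gives 2 geometric isomers: Cl trans; Cl cis.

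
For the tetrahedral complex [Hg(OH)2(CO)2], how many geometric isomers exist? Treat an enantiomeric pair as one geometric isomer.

1

In a tetrahedral complex all four positions are equivalent and every pair of ligands is adjacent — there is no cis/trans distinction.
Only one geometric arrangement is possible.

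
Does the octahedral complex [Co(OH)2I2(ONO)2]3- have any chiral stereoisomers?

Working through the distinct placements yields 5 geometric isomers: OH trans, I trans, ONO trans; OH cis, I trans, ONO cis; OH cis, I cis, ONO trans; OH cis, I cis, ONO cis (chiral); OH trans, I cis, ONO cis.
One of these lacks any improper symmetry element and so occurs as an enantiomeric pair, giving 5 + 1 = 6 stereoisomers in total.

yes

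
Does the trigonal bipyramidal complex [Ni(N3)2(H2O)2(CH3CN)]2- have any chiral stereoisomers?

yes

In a trigonal bipyramid the two axial positions differ from the three equatorial ones.
Systematic enumeration (placing each ligand type in turn and discarding arrangements equivalent by rotation or reflection) gives 5 geometric isomers.
One of these lacks any improper symmetry element and so occurs as an enantiomeric pair, giving 5 + 1 = 6 stereoisomers in total.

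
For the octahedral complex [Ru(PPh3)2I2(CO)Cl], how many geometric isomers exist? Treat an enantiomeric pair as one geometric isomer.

The six octahedral sites form three mutually perpendicular trans pairs.
The distinct arrangements are (6 in all): PPh3 trans, I trans; PPh3 cis, I cis (3 arrangements, 2 chiral); PPh3 trans, I cis; PPh3 cis, I trans.

6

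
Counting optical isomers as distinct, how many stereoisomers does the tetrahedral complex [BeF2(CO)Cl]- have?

All four vertices of a tetrahedron are equivalent and mutually adjacent, so cis/trans isomerism cannot arise.
Only one geometric arrangement is possible.

1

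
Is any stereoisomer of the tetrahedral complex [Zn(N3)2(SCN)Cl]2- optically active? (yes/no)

Only one geometric arrangement is possible.

no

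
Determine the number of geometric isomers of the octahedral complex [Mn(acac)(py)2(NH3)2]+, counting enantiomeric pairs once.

3

The six octahedral sites form three mutually perpendicular trans pairs.
Each acac is bidentate and must span two cis positions.
There are 3 geometric isomers: py cis, NH3 trans; py trans, NH3 cis; py cis, NH3 cis (chiral).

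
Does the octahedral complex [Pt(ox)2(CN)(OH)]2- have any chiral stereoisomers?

In an octahedral complex each vertex has one trans partner and four cis neighbours.
Each ox is bidentate and must span two cis positions.
Working through the distinct placements yields 2 geometric isomers: CN and OH mutually trans; CN and OH mutually cis (chiral).
One of these lacks any improper symmetry element and so occurs as an enantiomeric pair, giving 2 + 1 = 3 stereoisomers in total.

yes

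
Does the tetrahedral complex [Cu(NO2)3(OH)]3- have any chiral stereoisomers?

All four vertices of a tetrahedron are equivalent and mutually adjacent, so cis/trans isomerism cannot arise.
Only one geometric arrangement is possible.

no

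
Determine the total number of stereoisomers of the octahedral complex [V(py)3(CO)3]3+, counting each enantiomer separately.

An octahedron has six vertices in three trans pairs; every non-trans pair is cis.
The distinct arrangements are (2 in all): py mer; py fac.
Each arrangement has an internal mirror plane or centre of symmetry, so none is chiral.

2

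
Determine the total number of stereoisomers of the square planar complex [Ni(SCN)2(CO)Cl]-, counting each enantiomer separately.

2

A square has two trans pairs of vertices; adjacent vertices are cis.
Working through the distinct placements yields 2 geometric isomers: SCN cis; SCN trans.
Each arrangement has an internal mirror plane or centre of symmetry, so none is chiral.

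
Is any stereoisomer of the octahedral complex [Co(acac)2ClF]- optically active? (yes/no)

Each acac is bidentate and must span two cis positions.
Systematic placement gives 2 geometric isomers: Cl and F mutually trans; Cl and F mutually cis (chiral).
One of these lacks any improper symmetry element and so occurs as an enantiomeric pair, giving 2 + 1 = 3 stereoisomers in total.

yes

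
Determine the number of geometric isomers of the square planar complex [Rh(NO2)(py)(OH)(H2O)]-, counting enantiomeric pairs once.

Working through the distinct placements yields 3 geometric isomers: (H2O/OH trans, NO2/py trans); (H2O/py trans, NO2/OH trans); (H2O/NO2 trans, OH/py trans).

3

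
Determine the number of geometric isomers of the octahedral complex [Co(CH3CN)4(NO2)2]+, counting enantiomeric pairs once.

2

The six octahedral sites form three mutually perpendicular trans pairs.
Systematic placement gives 2 geometric isomers: NO2 trans; NO2 cis.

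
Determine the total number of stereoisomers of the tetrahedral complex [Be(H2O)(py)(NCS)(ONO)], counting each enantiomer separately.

All four vertices of a tetrahedron are equivalent and mutually adjacent, so cis/trans isomerism cannot arise.
Only one geometric arrangement is possible; it has no improper symmetry element, so it exists as a pair of enantiomers (2 stereoisomers).

2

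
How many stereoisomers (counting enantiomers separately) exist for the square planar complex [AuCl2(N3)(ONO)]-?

In a square planar complex each vertex has one trans partner and two cis neighbours.
The distinct arrangements are (2 in all): Cl cis; Cl trans.
Each arrangement has an internal mirror plane or centre of symmetry, so none is chiral.

2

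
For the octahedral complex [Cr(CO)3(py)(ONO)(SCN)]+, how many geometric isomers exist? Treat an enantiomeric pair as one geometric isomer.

In an octahedral complex each vertex has one trans partner and four cis neighbours.
There are 4 geometric isomers: CO mer (3 arrangements); CO fac (chiral).

4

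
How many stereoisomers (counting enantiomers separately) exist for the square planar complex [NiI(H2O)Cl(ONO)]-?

In a square planar complex each vertex has one trans partner and two cis neighbours.
Systematic placement gives 3 geometric isomers: (Cl/I trans, H2O/ONO trans); (Cl/ONO trans, H2O/I trans); (Cl/H2O trans, I/ONO trans).
Each arrangement has an internal mirror plane or centre of symmetry, so none is chiral.

3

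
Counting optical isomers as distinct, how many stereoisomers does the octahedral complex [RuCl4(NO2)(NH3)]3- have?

2

The six octahedral sites form three mutually perpendicular trans pairs.
The distinct arrangements are (2 in all): NO2 and NH3 mutually trans; NO2 and NH3 mutually cis.
Each arrangement has an internal mirror plane or centre of symmetry, so none is chiral.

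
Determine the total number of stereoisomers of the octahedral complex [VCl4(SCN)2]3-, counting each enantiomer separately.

In an octahedral complex each vertex has one trans partner and four cis neighbours.
Systematic placement gives 2 geometric isomers: SCN trans; SCN cis.
Each arrangement has an internal mirror plane or centre of symmetry, so none is chiral.

2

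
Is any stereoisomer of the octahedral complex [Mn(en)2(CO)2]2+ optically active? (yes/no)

The six octahedral sites form three mutually perpendicular trans pairs.
Each en is bidentate and must span two cis positions.
The distinct arrangements are (2 in all): CO trans; CO cis (chiral).
One of these lacks any improper symmetry element and so occurs as an enantiomeric pair, giving 2 + 1 = 3 stereoisomers in total.

yes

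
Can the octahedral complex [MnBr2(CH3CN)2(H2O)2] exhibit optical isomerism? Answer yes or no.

yes

The distinct arrangements are (5 in all): Br trans, CH3CN trans, H2O trans; Br trans, CH3CN cis, H2O cis; Br cis, CH3CN cis, H2O trans; Br cis, CH3CN cis, H2O cis (chiral); Br cis, CH3CN trans, H2O cis.
One of these lacks any improper symmetry element and so occurs as an enantiomeric pair, giving 5 + 1 = 6 stereoisomers in total.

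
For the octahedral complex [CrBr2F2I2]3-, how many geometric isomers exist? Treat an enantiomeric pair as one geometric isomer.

5

An octahedron has six vertices in three trans pairs; every non-trans pair is cis.
The distinct arrangements are (5 in all): Br trans, F trans, I trans; Br trans, F cis, I cis; Br cis, F cis, I trans; Br cis, F cis, I cis (chiral); Br cis, F trans, I cis.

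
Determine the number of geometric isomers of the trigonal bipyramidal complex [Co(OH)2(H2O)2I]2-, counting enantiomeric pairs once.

5

A trigonal bipyramid has two axial and three equatorial sites, which are chemically inequivalent.
Systematic enumeration (placing each ligand type in turn and discarding arrangements equivalent by rotation or reflection) gives 5 geometric isomers.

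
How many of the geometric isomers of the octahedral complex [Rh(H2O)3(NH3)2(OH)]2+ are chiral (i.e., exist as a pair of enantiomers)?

The distinct arrangements are (3 in all): H2O mer, NH3 cis; H2O mer, NH3 trans; H2O fac, NH3 cis.
Each arrangement has an internal mirror plane or centre of symmetry, so none is chiral.

0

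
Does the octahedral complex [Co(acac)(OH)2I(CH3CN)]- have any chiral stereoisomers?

yes

The six octahedral sites form three mutually perpendicular trans pairs.
Each acac is bidentate and must span two cis positions.
There are 4 geometric isomers: OH cis (3 arrangements, 2 chiral); OH trans.
Of these, 2 lack any improper symmetry element and so occur as enantiomeric pairs, giving 4 + 2 = 6 stereoisomers in total.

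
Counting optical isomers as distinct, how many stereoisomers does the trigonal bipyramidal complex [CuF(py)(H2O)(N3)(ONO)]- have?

Exhaustive case analysis gives 10 geometric isomers.
Of these, 10 lack any improper symmetry element and so occur as enantiomeric pairs, giving 10 + 10 = 20 stereoisomers in total.

20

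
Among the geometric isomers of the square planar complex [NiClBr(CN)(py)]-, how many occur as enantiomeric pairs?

In a square planar complex each vertex has one trans partner and two cis neighbours.
The distinct arrangements are (3 in all): (Br/Cl trans, CN/py trans); (Br/py trans, CN/Cl trans); (Br/CN trans, Cl/py trans).
Each arrangement has an internal mirror plane or centre of symmetry, so none is chiral.

0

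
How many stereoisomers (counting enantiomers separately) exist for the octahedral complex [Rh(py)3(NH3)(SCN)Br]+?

An octahedron has six vertices in three trans pairs; every non-trans pair is cis.
Systematic placement gives 4 geometric isomers: py mer (3 arrangements); py fac (chiral).
One of these lacks any improper symmetry element and so occurs as an enantiomeric pair, giving 4 + 1 = 5 stereoisomers in total.

5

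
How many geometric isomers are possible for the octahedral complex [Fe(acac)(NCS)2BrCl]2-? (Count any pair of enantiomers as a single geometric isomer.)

Each acac is bidentate and must span two cis positions.
Systematic placement gives 4 geometric isomers: NCS cis (3 arrangements, 2 chiral); NCS trans.

4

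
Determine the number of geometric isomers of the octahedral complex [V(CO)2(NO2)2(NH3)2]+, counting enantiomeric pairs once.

The six octahedral sites form three mutually perpendicular trans pairs.
Systematic placement gives 5 geometric isomers: CO trans, NO2 trans, NH3 trans; CO trans, NO2 cis, NH3 cis; CO cis, NO2 trans, NH3 cis; CO cis, NO2 cis, NH3 cis (chiral); CO cis, NO2 cis, NH3 trans.

5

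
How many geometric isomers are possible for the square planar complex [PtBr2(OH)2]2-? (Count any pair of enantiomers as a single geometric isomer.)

2

In a square planar complex each vertex has one trans partner and two cis neighbours.
The distinct arrangements are (2 in all): Br cis; Br trans.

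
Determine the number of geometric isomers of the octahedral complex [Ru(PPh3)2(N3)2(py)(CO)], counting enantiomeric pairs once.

6

The six octahedral sites form three mutually perpendicular trans pairs.
The distinct arrangements are (6 in all): PPh3 cis, N3 cis (3 arrangements, 2 chiral); PPh3 trans, N3 cis; PPh3 cis, N3 trans; PPh3 trans, N3 trans.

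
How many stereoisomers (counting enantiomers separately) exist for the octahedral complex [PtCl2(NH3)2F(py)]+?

Working through the distinct placements yields 6 geometric isomers: Cl trans, NH3 cis; Cl trans, NH3 trans; Cl cis, NH3 cis (3 arrangements, 2 chiral); Cl cis, NH3 trans.
Of these, 2 lack any improper symmetry element and so occur as enantiomeric pairs, giving 6 + 2 = 8 stereoisomers in total.

8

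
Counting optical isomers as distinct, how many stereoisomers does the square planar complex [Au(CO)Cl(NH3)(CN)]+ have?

There are 3 geometric isomers: (CN/Cl trans, CO/NH3 trans); (CN/NH3 trans, CO/Cl trans); (CN/CO trans, Cl/NH3 trans).
Each arrangement has an internal mirror plane or centre of symmetry, so none is chiral.

3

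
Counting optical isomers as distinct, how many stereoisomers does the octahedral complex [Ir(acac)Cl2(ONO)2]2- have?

4

An octahedron has six vertices in three trans pairs; every non-trans pair is cis.
Each acac is bidentate and must span two cis positions.
The distinct arrangements are (3 in all): Cl trans, ONO cis; Cl cis, ONO cis (chiral); Cl cis, ONO trans.
One of these lacks any improper symmetry element and so occurs as an enantiomeric pair, giving 3 + 1 = 4 stereoisomers in total.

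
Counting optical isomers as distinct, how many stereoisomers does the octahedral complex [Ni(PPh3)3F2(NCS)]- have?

An octahedron has six vertices in three trans pairs; every non-trans pair is cis.
The distinct arrangements are (3 in all): PPh3 mer, F trans; PPh3 mer, F cis; PPh3 fac, F cis.
Each arrangement has an internal mirror plane or centre of symmetry, so none is chiral.

3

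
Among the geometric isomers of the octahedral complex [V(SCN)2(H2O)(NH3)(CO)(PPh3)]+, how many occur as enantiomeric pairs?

6

In an octahedral complex each vertex has one trans partner and four cis neighbours.
Placing the ligands in turn and identifying arrangements related by rotation or reflection leaves 9 distinct geometric isomers.
Of these, 6 lack any improper symmetry element and so occur as enantiomeric pairs, giving 9 + 6 = 15 stereoisomers in total.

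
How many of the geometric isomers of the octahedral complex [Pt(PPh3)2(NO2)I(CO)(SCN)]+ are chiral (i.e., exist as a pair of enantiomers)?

6

The six octahedral sites form three mutually perpendicular trans pairs.
Systematic enumeration (placing each ligand type in turn and discarding arrangements equivalent by rotation or reflection) gives 9 geometric isomers.
Of these, 6 lack any improper symmetry element and so occur as enantiomeric pairs, giving 9 + 6 = 15 stereoisomers in total.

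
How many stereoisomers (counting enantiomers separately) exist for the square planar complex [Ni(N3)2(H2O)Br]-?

In a square planar complex each vertex has one trans partner and two cis neighbours.
Working through the distinct placements yields 2 geometric isomers: N3 cis; N3 trans.
Each arrangement has an internal mirror plane or centre of symmetry, so none is chiral.

2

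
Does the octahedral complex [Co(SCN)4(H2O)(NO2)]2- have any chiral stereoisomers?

The six octahedral sites form three mutually perpendicular trans pairs.
There are 2 geometric isomers: H2O and NO2 mutually trans; H2O and NO2 mutually cis.
Each arrangement has an internal mirror plane or centre of symmetry, so none is chiral.

no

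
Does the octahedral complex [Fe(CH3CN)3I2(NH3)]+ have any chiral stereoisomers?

no

An octahedron has six vertices in three trans pairs; every non-trans pair is cis.
The distinct arrangements are (3 in all): CH3CN mer, I cis; CH3CN mer, I trans; CH3CN fac, I cis.
Each arrangement has an internal mirror plane or centre of symmetry, so none is chiral.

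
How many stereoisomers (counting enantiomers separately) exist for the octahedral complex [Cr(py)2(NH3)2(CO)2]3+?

6

The six octahedral sites form three mutually perpendicular trans pairs.
There are 5 geometric isomers: py trans, NH3 trans, CO trans; py cis, NH3 cis, CO trans; py trans, NH3 cis, CO cis; py cis, NH3 cis, CO cis (chiral); py cis, NH3 trans, CO cis.
One of these lacks any improper symmetry element and so occurs as an enantiomeric pair, giving 5 + 1 = 6 stereoisomers in total.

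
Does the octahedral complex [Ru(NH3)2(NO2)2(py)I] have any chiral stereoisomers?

Working through the distinct placements yields 6 geometric isomers: NH3 cis, NO2 cis (3 arrangements, 2 chiral); NH3 cis, NO2 trans; NH3 trans, NO2 cis; NH3 trans, NO2 trans.
Of these, 2 lack any improper symmetry element and so occur as enantiomeric pairs, giving 6 + 2 = 8 stereoisomers in total.

yes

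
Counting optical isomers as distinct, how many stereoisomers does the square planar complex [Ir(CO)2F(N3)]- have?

2

A square has two trans pairs of vertices; adjacent vertices are cis.
Systematic placement gives 2 geometric isomers: CO cis; CO trans.
Each arrangement has an internal mirror plane or centre of symmetry, so none is chiral.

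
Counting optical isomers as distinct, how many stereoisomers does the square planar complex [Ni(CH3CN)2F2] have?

2

In a square planar complex each vertex has one trans partner and two cis neighbours.
Systematic placement gives 2 geometric isomers: CH3CN cis; CH3CN trans.
Each arrangement has an internal mirror plane or centre of symmetry, so none is chiral.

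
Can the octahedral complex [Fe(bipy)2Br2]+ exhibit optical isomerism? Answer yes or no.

yes

An octahedron has six vertices in three trans pairs; every non-trans pair is cis.
Each bipy is bidentate and must span two cis positions.
Systematic placement gives 2 geometric isomers: Br trans; Br cis (chiral).
One of these lacks any improper symmetry element and so occurs as an enantiomeric pair, giving 2 + 1 = 3 stereoisomers in total.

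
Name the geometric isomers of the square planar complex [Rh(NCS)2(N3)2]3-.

The distinct arrangements are (2 in all): NCS cis; NCS trans.

cis and trans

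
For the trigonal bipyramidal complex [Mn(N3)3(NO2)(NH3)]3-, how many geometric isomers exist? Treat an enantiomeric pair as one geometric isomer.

4

A trigonal bipyramid has two axial and three equatorial sites, which are chemically inequivalent.
Working through the distinct placements yields 4 geometric isomers: NO2 equatorial, NH3 equatorial; NO2 equatorial, NH3 axial; NO2 axial, NH3 equatorial; NO2 axial, NH3 axial.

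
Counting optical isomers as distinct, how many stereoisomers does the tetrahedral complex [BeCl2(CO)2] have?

1

All four vertices of a tetrahedron are equivalent and mutually adjacent, so cis/trans isomerism cannot arise.
Only one geometric arrangement is possible.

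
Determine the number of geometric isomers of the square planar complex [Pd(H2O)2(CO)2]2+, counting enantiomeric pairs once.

In a square planar complex each vertex has one trans partner and two cis neighbours.
Systematic placement gives 2 geometric isomers: H2O cis; H2O trans.

2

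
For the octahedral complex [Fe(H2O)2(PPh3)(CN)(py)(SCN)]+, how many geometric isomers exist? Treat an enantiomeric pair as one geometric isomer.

9

In an octahedral complex each vertex has one trans partner and four cis neighbours.
Exhaustive case analysis gives 9 geometric isomers.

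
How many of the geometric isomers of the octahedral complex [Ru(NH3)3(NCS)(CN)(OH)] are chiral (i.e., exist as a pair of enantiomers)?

1

The six octahedral sites form three mutually perpendicular trans pairs.
The distinct arrangements are (4 in all): NH3 mer (3 arrangements); NH3 fac (chiral).
One of these lacks any improper symmetry element and so occurs as an enantiomeric pair, giving 4 + 1 = 5 stereoisomers in total.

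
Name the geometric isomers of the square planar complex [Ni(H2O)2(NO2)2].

cis and trans

A square has two trans pairs of vertices; adjacent vertices are cis.
The distinct arrangements are (2 in all): H2O cis; H2O trans.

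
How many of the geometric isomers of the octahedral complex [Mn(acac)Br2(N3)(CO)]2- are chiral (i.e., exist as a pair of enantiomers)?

An octahedron has six vertices in three trans pairs; every non-trans pair is cis.
Each acac is bidentate and must span two cis positions.
Working through the distinct placements yields 4 geometric isomers: Br trans; Br cis (3 arrangements, 2 chiral).
Of these, 2 lack any improper symmetry element and so occur as enantiomeric pairs, giving 4 + 2 = 6 stereoisomers in total.

2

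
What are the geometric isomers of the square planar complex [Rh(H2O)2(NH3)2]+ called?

A square has two trans pairs of vertices; adjacent vertices are cis.
The distinct arrangements are (2 in all): H2O cis; H2O trans.

cis and trans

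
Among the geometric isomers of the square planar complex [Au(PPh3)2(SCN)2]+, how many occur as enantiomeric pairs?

In a square planar complex each vertex has one trans partner and two cis neighbours.
The distinct arrangements are (2 in all): PPh3 cis; PPh3 trans.
Each arrangement has an internal mirror plane or centre of symmetry, so none is chiral.

0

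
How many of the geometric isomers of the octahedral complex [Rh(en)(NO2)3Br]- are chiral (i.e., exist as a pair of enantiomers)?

The six octahedral sites form three mutually perpendicular trans pairs.
Each en is bidentate and must span two cis positions.
There are 2 geometric isomers: NO2 fac; NO2 mer.
Each arrangement has an internal mirror plane or centre of symmetry, so none is chiral.

0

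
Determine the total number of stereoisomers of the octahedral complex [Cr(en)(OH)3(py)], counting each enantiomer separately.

An octahedron has six vertices in three trans pairs; every non-trans pair is cis.
Each en is bidentate and must span two cis positions.
There are 2 geometric isomers: OH mer; OH fac.
Each arrangement has an internal mirror plane or centre of symmetry, so none is chiral.

2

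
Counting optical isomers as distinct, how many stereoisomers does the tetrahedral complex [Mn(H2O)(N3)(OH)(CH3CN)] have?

2

Only one geometric arrangement is possible; it has no improper symmetry element, so it exists as a pair of enantiomers (2 stereoisomers).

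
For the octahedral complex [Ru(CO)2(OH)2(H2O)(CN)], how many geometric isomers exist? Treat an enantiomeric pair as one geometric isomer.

The six octahedral sites form three mutually perpendicular trans pairs.
Working through the distinct placements yields 6 geometric isomers: CO cis, OH trans; CO cis, OH cis (3 arrangements, 2 chiral); CO trans, OH trans; CO trans, OH cis.

6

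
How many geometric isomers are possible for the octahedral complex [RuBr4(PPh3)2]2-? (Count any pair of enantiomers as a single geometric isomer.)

2

An octahedron has six vertices in three trans pairs; every non-trans pair is cis.
There are 2 geometric isomers: PPh3 trans; PPh3 cis.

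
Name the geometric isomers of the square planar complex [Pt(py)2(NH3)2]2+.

cis and trans

In a square planar complex each vertex has one trans partner and two cis neighbours.
Systematic placement gives 2 geometric isomers: py cis; py trans.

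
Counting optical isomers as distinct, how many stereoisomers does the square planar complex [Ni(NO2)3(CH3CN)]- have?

A square has two trans pairs of vertices; adjacent vertices are cis.
Only one geometric arrangement is possible.

1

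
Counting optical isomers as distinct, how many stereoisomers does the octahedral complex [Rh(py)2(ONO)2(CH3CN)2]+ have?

There are 5 geometric isomers: py trans, ONO trans, CH3CN trans; py cis, ONO cis, CH3CN trans; py trans, ONO cis, CH3CN cis; py cis, ONO cis, CH3CN cis (chiral); py cis, ONO trans, CH3CN cis.
One of these lacks any improper symmetry element and so occurs as an enantiomeric pair, giving 5 + 1 = 6 stereoisomers in total.

6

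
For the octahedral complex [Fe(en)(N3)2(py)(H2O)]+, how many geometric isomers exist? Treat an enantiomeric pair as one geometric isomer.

4

The six octahedral sites form three mutually perpendicular trans pairs.
Each en is bidentate and must span two cis positions.
Working through the distinct placements yields 4 geometric isomers: N3 cis (3 arrangements, 2 chiral); N3 trans.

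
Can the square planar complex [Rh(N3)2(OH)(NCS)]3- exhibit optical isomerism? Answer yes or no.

A square has two trans pairs of vertices; adjacent vertices are cis.
The distinct arrangements are (2 in all): N3 cis; N3 trans.
Each arrangement has an internal mirror plane or centre of symmetry, so none is chiral.

no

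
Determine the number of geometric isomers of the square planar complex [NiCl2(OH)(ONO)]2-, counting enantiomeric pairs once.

The distinct arrangements are (2 in all): Cl cis; Cl trans.

2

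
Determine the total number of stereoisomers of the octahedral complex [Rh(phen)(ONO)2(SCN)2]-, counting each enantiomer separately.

An octahedron has six vertices in three trans pairs; every non-trans pair is cis.
Each phen is bidentate and must span two cis positions.
Working through the distinct placements yields 3 geometric isomers: ONO trans, SCN cis; ONO cis, SCN cis (chiral); ONO cis, SCN trans.
One of these lacks any improper symmetry element and so occurs as an enantiomeric pair, giving 3 + 1 = 4 stereoisomers in total.

4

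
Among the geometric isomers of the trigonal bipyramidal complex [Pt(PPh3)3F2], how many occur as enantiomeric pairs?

The distinct arrangements are (3 in all): F both axial; F one axial, one equatorial; F both equatorial.
Each arrangement has an internal mirror plane or centre of symmetry, so none is chiral.

0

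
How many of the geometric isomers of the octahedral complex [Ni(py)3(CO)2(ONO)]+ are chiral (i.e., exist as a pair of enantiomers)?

0

An octahedron has six vertices in three trans pairs; every non-trans pair is cis.
Systematic placement gives 3 geometric isomers: py mer, CO trans; py mer, CO cis; py fac, CO cis.
Each arrangement has an internal mirror plane or centre of symmetry, so none is chiral.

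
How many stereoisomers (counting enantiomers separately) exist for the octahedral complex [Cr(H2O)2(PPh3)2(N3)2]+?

6

Working through the distinct placements yields 5 geometric isomers: H2O trans, PPh3 trans, N3 trans; H2O trans, PPh3 cis, N3 cis; H2O cis, PPh3 trans, N3 cis; H2O cis, PPh3 cis, N3 cis (chiral); H2O cis, PPh3 cis, N3 trans.
One of these lacks any improper symmetry element and so occurs as an enantiomeric pair, giving 5 + 1 = 6 stereoisomers in total.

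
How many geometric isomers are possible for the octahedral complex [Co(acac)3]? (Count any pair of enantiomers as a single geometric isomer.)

1

An octahedron has six vertices in three trans pairs; every non-trans pair is cis.
Each acac is bidentate and must span two cis positions.
Only one geometric arrangement is possible; it has no improper symmetry element, so it exists as a pair of enantiomers (2 stereoisomers).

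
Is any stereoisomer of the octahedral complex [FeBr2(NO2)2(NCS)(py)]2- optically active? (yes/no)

In an octahedral complex each vertex has one trans partner and four cis neighbours.
Systematic placement gives 6 geometric isomers: Br trans, NO2 cis; Br trans, NO2 trans; Br cis, NO2 cis (3 arrangements, 2 chiral); Br cis, NO2 trans.
Of these, 2 lack any improper symmetry element and so occur as enantiomeric pairs, giving 6 + 2 = 8 stereoisomers in total.

yes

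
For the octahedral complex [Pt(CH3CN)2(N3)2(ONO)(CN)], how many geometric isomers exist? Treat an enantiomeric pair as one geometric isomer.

The six octahedral sites form three mutually perpendicular trans pairs.
Working through the distinct placements yields 6 geometric isomers: CH3CN trans, N3 cis; CH3CN trans, N3 trans; CH3CN cis, N3 cis (3 arrangements, 2 chiral); CH3CN cis, N3 trans.

6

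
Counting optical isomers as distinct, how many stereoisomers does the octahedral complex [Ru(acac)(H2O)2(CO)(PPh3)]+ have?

6

An octahedron has six vertices in three trans pairs; every non-trans pair is cis.
Each acac is bidentate and must span two cis positions.
The distinct arrangements are (4 in all): H2O cis (3 arrangements, 2 chiral); H2O trans.
Of these, 2 lack any improper symmetry element and so occur as enantiomeric pairs, giving 4 + 2 = 6 stereoisomers in total.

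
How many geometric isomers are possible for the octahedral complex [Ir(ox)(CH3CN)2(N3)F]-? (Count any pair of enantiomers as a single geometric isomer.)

Each ox is bidentate and must span two cis positions.
Systematic placement gives 4 geometric isomers: CH3CN trans; CH3CN cis (3 arrangements, 2 chiral).

4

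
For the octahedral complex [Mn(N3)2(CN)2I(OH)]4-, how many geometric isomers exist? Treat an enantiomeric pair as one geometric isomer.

6

The six octahedral sites form three mutually perpendicular trans pairs.
Working through the distinct placements yields 6 geometric isomers: N3 cis, CN trans; N3 trans, CN trans; N3 cis, CN cis (3 arrangements, 2 chiral); N3 trans, CN cis.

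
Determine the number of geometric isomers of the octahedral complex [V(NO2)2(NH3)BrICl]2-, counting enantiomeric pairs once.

Exhaustive case analysis gives 9 geometric isomers.

9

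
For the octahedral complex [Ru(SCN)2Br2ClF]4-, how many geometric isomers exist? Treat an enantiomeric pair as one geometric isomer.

There are 6 geometric isomers: SCN trans, Br trans; SCN cis, Br trans; SCN trans, Br cis; SCN cis, Br cis (3 arrangements, 2 chiral).

6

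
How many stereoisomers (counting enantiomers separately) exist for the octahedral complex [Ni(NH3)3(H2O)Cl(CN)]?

An octahedron has six vertices in three trans pairs; every non-trans pair is cis.
Working through the distinct placements yields 4 geometric isomers: NH3 mer (3 arrangements); NH3 fac (chiral).
One of these lacks any improper symmetry element and so occurs as an enantiomeric pair, giving 4 + 1 = 5 stereoisomers in total.

5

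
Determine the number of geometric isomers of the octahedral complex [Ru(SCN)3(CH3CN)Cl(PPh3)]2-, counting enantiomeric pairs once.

The six octahedral sites form three mutually perpendicular trans pairs.
Working through the distinct placements yields 4 geometric isomers: SCN mer (3 arrangements); SCN fac (chiral).

4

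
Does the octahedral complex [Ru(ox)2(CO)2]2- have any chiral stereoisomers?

yes

In an octahedral complex each vertex has one trans partner and four cis neighbours.
Each ox is bidentate and must span two cis positions.
There are 2 geometric isomers: CO trans; CO cis (chiral).
One of these lacks any improper symmetry element and so occurs as an enantiomeric pair, giving 2 + 1 = 3 stereoisomers in total.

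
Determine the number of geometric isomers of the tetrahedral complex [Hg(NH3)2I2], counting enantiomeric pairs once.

1

All four vertices of a tetrahedron are equivalent and mutually adjacent, so cis/trans isomerism cannot arise.
Only one geometric arrangement is possible.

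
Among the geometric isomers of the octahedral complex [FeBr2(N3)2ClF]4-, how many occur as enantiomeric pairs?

An octahedron has six vertices in three trans pairs; every non-trans pair is cis.
There are 6 geometric isomers: Br trans, N3 trans; Br trans, N3 cis; Br cis, N3 trans; Br cis, N3 cis (3 arrangements, 2 chiral).
Of these, 2 lack any improper symmetry element and so occur as enantiomeric pairs, giving 6 + 2 = 8 stereoisomers in total.

2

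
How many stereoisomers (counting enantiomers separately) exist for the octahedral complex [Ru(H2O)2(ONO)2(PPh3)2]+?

6

In an octahedral complex each vertex has one trans partner and four cis neighbours.
Working through the distinct placements yields 5 geometric isomers: H2O trans, ONO trans, PPh3 trans; H2O trans, ONO cis, PPh3 cis; H2O cis, ONO cis, PPh3 trans; H2O cis, ONO cis, PPh3 cis (chiral); H2O cis, ONO trans, PPh3 cis.
One of these lacks any improper symmetry element and so occurs as an enantiomeric pair, giving 5 + 1 = 6 stereoisomers in total.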